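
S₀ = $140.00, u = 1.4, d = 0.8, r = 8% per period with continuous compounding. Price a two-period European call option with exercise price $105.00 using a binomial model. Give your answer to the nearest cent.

Risk-neutral probability p = (e^0.08 − 0.8)/(1.4 − 0.8) = 0.2833/0.6000 = 0.4721
Terminal stock prices: S_uu = 274.4, S_ud = 156.8, S_dd = 89.6
Terminal payoffs (S − K): max(169.4, 0) = 169.4, max(51.8, 0) = 51.8, max(-15.4, 0) = 0
Node u (S = 196): V_u = e^(−0.08)·[0.4721·169.4000 + 0.5279·51.8000] = 99.0728
Node d (S = 112): V_d = e^(−0.08)·[0.4721·51.8000 + 0.5279·0.0000] = 22.5768
Node 0 (S = 140): V_0 = e^(−0.08)·[0.4721·99.0728 + 0.5279·22.5768] = 54.1814

$54.18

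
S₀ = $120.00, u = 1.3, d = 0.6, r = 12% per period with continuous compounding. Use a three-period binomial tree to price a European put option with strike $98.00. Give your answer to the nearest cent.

Risk-neutral probability p = (e^0.12 − 0.6)/(1.3 − 0.6) = 0.5275/0.7000 = 0.7536
Terminal stock prices: S_uuu = 263.6, S_uud = 121.7, S_udd = 56.16, S_ddd = 25.92
Terminal payoffs (K − S): max(-165.6, 0) = 0, max(-23.68, 0) = 0, max(41.84, 0) = 41.84, max(72.08, 0) = 72.08
Node uu (S = 202.8): V_uu = e^(−0.12)·[0.7536·0.0000 + 0.2464·0.0000] = 0.0000
Node ud (S = 93.6): V_ud = e^(−0.12)·[0.7536·0.0000 + 0.2464·41.8400] = 9.1448
Node dd (S = 43.2): V_dd = e^(−0.12)·[0.7536·41.8400 + 0.2464·72.0800] = 43.7182
Node u (S = 156): V_u = e^(−0.12)·[0.7536·0.0000 + 0.2464·9.1448] = 1.9988
Node d (S = 72): V_d = e^(−0.12)·[0.7536·9.1448 + 0.2464·43.7182] = 15.6673
Node 0 (S = 120): V_0 = e^(−0.12)·[0.7536·1.9988 + 0.2464·15.6673] = 4.7602

$4.76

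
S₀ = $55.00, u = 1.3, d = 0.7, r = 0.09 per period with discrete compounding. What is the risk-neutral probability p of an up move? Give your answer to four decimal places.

Risk-neutral probability p = (1 + 0.09 − 0.7)/(1.3 − 0.7) = 0.3900/0.6000 = 0.6500

p = 0.6500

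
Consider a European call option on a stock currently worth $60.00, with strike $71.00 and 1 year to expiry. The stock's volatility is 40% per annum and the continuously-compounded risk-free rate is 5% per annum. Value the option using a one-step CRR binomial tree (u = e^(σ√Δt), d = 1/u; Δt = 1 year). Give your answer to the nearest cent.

CRR parameters: u = e^(σ√Δt) = e^(0.4·√1) = 1.4918, d = 1/u = 0.6703
Per-period rate: rΔt = 0.05·1 = 0.05, so R = e^0.05 = 1.0513
Risk-neutral probability p = (e^0.05 − 0.6703)/(1.4918 − 0.6703) = 0.3810/0.8215 = 0.4637
Terminal stock prices: S_u = 89.51, S_d = 40.22
Terminal payoffs (S − K): max(18.51, 0) = 18.51, max(-30.78, 0) = 0
Node 0 (S = 60): V_0 = e^(−0.05)·[0.4637·18.5095 + 0.5363·0.0000] = 8.1647

$8.16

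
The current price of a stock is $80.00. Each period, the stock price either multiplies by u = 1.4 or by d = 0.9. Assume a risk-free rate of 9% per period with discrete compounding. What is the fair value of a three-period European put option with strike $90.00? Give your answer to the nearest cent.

Risk-neutral probability p = (1 + 0.09 − 0.9)/(1.4 − 0.9) = 0.1900/0.5000 = 0.3800
Terminal stock prices: S_uuu = 219.5, S_uud = 141.1, S_udd = 90.72, S_ddd = 58.32
Terminal payoffs (K − S): max(-129.5, 0) = 0, max(-51.12, 0) = 0, max(-0.72, 0) = 0, max(31.68, 0) = 31.68
Node uu (S = 156.8): V_uu = 1/1.09·[0.3800·0.0000 + 0.6200·0.0000] = 0.0000
Node ud (S = 100.8): V_ud = 1/1.09·[0.3800·0.0000 + 0.6200·0.0000] = 0.0000
Node dd (S = 64.8): V_dd = 1/1.09·[0.3800·0.0000 + 0.6200·31.6800] = 18.0198
Node u (S = 112): V_u = 1/1.09·[0.3800·0.0000 + 0.6200·0.0000] = 0.0000
Node d (S = 72): V_d = 1/1.09·[0.3800·0.0000 + 0.6200·18.0198] = 10.2498
Node 0 (S = 80): V_0 = 1/1.09·[0.3800·0.0000 + 0.6200·10.2498] = 5.8302

$5.83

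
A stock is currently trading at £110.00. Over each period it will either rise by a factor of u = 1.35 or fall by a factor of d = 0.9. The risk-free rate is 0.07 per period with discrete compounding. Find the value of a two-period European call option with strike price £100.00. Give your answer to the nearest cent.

£26.34

Risk-neutral probability p = (1 + 0.07 − 0.9)/(1.35 − 0.9) = 0.1700/0.4500 = 0.3778
Terminal stock prices: S_uu = 200.5, S_ud = 133.7, S_dd = 89.1
Terminal payoffs (S − K): max(100.5, 0) = 100.5, max(33.65, 0) = 33.65, max(-10.9, 0) = 0
Node u (S = 148.5): V_u = 1/1.07·[0.3778·100.4750 + 0.6222·33.6500] = 55.0421
Node d (S = 99): V_d = 1/1.07·[0.3778·33.6500 + 0.6222·0.0000] = 11.8806
Node 0 (S = 110): V_0 = 1/1.07·[0.3778·55.0421 + 0.6222·11.8806] = 26.3421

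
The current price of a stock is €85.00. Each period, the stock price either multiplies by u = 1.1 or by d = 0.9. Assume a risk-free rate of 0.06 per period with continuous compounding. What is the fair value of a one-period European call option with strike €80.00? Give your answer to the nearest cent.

Risk-neutral probability p = (e^0.06 − 0.9)/(1.1 − 0.9) = 0.1618/0.2000 = 0.8092
Terminal stock prices: S_u = 93.5, S_d = 76.5
Terminal payoffs (S − K): max(13.5, 0) = 13.5, max(-3.5, 0) = 0
Node 0 (S = 85): V_0 = e^(−0.06)·[0.8092·13.5000 + 0.1908·0.0000] = 10.2878

€10.29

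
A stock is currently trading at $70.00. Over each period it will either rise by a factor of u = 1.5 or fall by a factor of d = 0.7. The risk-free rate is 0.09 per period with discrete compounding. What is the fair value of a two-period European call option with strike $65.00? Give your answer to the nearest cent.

Risk-neutral probability p = (1 + 0.09 − 0.7)/(1.5 − 0.7) = 0.3900/0.8000 = 0.4875
Terminal stock prices: S_uu = 157.5, S_ud = 73.5, S_dd = 34.3
Terminal payoffs (S − K): max(92.5, 0) = 92.5, max(8.5, 0) = 8.5, max(-30.7, 0) = 0
Node u (S = 105): V_u = 1/1.09·[0.4875·92.5000 + 0.5125·8.5000] = 45.3670
Node d (S = 49): V_d = 1/1.09·[0.4875·8.5000 + 0.5125·0.0000] = 3.8016
Node 0 (S = 70): V_0 = 1/1.09·[0.4875·45.3670 + 0.5125·3.8016] = 22.0777

$22.08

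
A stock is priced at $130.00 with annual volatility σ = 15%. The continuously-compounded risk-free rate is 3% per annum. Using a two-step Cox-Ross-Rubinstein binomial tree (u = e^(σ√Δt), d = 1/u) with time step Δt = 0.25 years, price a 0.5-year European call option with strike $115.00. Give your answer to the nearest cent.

$17.38

CRR parameters: u = e^(σ√Δt) = e^(0.15·√0.25) = 1.0779, d = 1/u = 0.9277
Per-period rate: rΔt = 0.03·0.25 = 0.0075, so R = e^0.0075 = 1.0075
Risk-neutral probability p = (e^0.0075 − 0.9277)/(1.0779 − 0.9277) = 0.0798/0.1501 = 0.5314
Terminal stock prices: S_uu = 151, S_ud = 130, S_dd = 111.9
Terminal payoffs (S − K): max(36.04, 0) = 36.04, max(15, 0) = 15, max(-3.108, 0) = 0
Node u (S = 140.1): V_u = e^(−0.0075)·[0.5314·36.0385 + 0.4686·15.0000] = 25.9842
Node d (S = 120.6): V_d = e^(−0.0075)·[0.5314·15.0000 + 0.4686·0.0000] = 7.9114
Node 0 (S = 130): V_0 = e^(−0.0075)·[0.5314·25.9842 + 0.4686·7.9114] = 17.3844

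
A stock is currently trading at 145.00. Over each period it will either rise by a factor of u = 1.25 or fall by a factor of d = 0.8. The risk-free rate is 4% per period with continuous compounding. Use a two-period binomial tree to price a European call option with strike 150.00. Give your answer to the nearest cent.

Risk-neutral probability p = (e^0.04 − 0.8)/(1.25 − 0.8) = 0.2408/0.4500 = 0.5351
Terminal stock prices: S_uu = 226.6, S_ud = 145, S_dd = 92.8
Terminal payoffs (S − K): max(76.56, 0) = 76.56, max(-5, 0) = 0, max(-57.2, 0) = 0
Node u (S = 181.2): V_u = e^(−0.04)·[0.5351·76.5625 + 0.4649·0.0000] = 39.3648
Node d (S = 116): V_d = e^(−0.04)·[0.5351·0.0000 + 0.4649·0.0000] = 0.0000
Node 0 (S = 145): V_0 = e^(−0.04)·[0.5351·39.3648 + 0.4649·0.0000] = 20.2395

20.24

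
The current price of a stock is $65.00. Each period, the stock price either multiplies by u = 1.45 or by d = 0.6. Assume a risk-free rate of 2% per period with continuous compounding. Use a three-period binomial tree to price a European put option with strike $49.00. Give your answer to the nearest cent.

Risk-neutral probability p = (e^0.02 − 0.6)/(1.45 − 0.6) = 0.4202/0.8500 = 0.4944
Terminal stock prices: S_uuu = 198.2, S_uud = 82, S_udd = 33.93, S_ddd = 14.04
Terminal payoffs (K − S): max(-149.2, 0) = 0, max(-33, 0) = 0, max(15.07, 0) = 15.07, max(34.96, 0) = 34.96
Node uu (S = 136.7): V_uu = e^(−0.02)·[0.4944·0.0000 + 0.5056·0.0000] = 0.0000
Node ud (S = 56.55): V_ud = e^(−0.02)·[0.4944·0.0000 + 0.5056·15.0700] = 7.4692
Node dd (S = 23.4): V_dd = e^(−0.02)·[0.4944·15.0700 + 0.5056·34.9600] = 24.6297
Node u (S = 94.25): V_u = e^(−0.02)·[0.4944·0.0000 + 0.5056·7.4692] = 3.7020
Node d (S = 39): V_d = e^(−0.02)·[0.4944·7.4692 + 0.5056·24.6297] = 15.8266
Node 0 (S = 65): V_0 = e^(−0.02)·[0.4944·3.7020 + 0.5056·15.8266] = 9.6380

$9.64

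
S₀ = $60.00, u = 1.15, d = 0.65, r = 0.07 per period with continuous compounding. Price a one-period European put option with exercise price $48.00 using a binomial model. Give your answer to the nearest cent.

Risk-neutral probability p = (e^0.07 − 0.65)/(1.15 − 0.65) = 0.4225/0.5000 = 0.8450
Terminal stock prices: S_u = 69, S_d = 39
Terminal payoffs (K − S): max(-21, 0) = 0, max(9, 0) = 9
Node 0 (S = 60): V_0 = e^(−0.07)·[0.8450·0.0000 + 0.1550·9.0000] = 1.3006

$1.30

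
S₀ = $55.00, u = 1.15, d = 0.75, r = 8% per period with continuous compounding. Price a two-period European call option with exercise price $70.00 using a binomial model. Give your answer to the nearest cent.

$1.62

Risk-neutral probability p = (e^0.08 − 0.75)/(1.15 − 0.75) = 0.3333/0.4000 = 0.8332
Terminal stock prices: S_uu = 72.74, S_ud = 47.44, S_dd = 30.94
Terminal payoffs (S − K): max(2.737, 0) = 2.737, max(-22.56, 0) = 0, max(-39.06, 0) = 0
Node u (S = 63.25): V_u = e^(−0.08)·[0.8332·2.7375 + 0.1668·0.0000] = 2.1056
Node d (S = 41.25): V_d = e^(−0.08)·[0.8332·0.0000 + 0.1668·0.0000] = 0.0000
Node 0 (S = 55): V_0 = e^(−0.08)·[0.8332·2.1056 + 0.1668·0.0000] = 1.6195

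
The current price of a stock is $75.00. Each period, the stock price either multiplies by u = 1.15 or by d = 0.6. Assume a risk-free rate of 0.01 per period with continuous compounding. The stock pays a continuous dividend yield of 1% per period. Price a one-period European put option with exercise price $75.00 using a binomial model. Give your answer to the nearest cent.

Per-period risk-free factor R = e^0.01 = 1.0101; dividend-adjusted growth = e^(0.01−0.01) = 1.0000.
Risk-neutral probability p = (1.0000 − 0.6)/(1.15 − 0.6) = 0.4000/0.5500 = 0.7273
Terminal stock prices: S_u = 86.25, S_d = 45
Terminal payoffs (K − S): max(-11.25, 0) = 0, max(30, 0) = 30
Node 0 (S = 75): V_0 = e^(−0.01)·[0.7273·0.0000 + 0.2727·30.0000] = 8.1004

$8.10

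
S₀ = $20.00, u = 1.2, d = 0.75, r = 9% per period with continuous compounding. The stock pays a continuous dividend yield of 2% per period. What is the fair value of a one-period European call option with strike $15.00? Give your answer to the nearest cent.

Per-period risk-free factor R = e^0.09 = 1.0942; dividend-adjusted growth = e^(0.09−0.02) = 1.0725.
Risk-neutral probability p = (1.0725 − 0.75)/(1.2 − 0.75) = 0.3225/0.4500 = 0.7167
Terminal stock prices: S_u = 24, S_d = 15
Terminal payoffs (S − K): max(9, 0) = 9, max(0, 0) = 0
Node 0 (S = 20): V_0 = e^(−0.09)·[0.7167·9.0000 + 0.2833·0.0000] = 5.8950

$5.90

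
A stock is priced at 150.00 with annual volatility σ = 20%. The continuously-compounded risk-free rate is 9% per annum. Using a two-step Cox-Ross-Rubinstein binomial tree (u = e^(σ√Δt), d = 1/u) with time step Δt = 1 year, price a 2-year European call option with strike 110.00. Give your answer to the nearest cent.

CRR parameters: u = e^(σ√Δt) = e^(0.2·√1) = 1.2214, d = 1/u = 0.8187
Per-period rate: rΔt = 0.09·1 = 0.09, so R = e^0.09 = 1.0942
Risk-neutral probability p = (e^0.09 − 0.8187)/(1.2214 − 0.8187) = 0.2754/0.4027 = 0.6840
Terminal stock prices: S_uu = 223.8, S_ud = 150, S_dd = 100.5
Terminal payoffs (S − K): max(113.8, 0) = 113.8, max(40, 0) = 40, max(-9.452, 0) = 0
Node u (S = 183.2): V_u = e^(−0.09)·[0.6840·113.7737 + 0.3160·40.0000] = 82.6780
Node d (S = 122.8): V_d = e^(−0.09)·[0.6840·40.0000 + 0.3160·0.0000] = 25.0066
Node 0 (S = 150): V_0 = e^(−0.09)·[0.6840·82.6780 + 0.3160·25.0066] = 58.9084

58.91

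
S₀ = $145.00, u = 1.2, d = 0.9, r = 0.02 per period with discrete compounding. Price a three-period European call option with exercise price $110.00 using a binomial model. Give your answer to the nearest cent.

$42.22

Risk-neutral probability p = (1 + 0.02 − 0.9)/(1.2 − 0.9) = 0.1200/0.3000 = 0.4000
Terminal stock prices: S_uuu = 250.6, S_uud = 187.9, S_udd = 140.9, S_ddd = 105.7
Terminal payoffs (S − K): max(140.6, 0) = 140.6, max(77.92, 0) = 77.92, max(30.94, 0) = 30.94, max(-4.295, 0) = 0
Node uu (S = 208.8): V_uu = 1/1.02·[0.4000·140.5600 + 0.6000·77.9200] = 100.9569
Node ud (S = 156.6): V_ud = 1/1.02·[0.4000·77.9200 + 0.6000·30.9400] = 48.7569
Node dd (S = 117.5): V_dd = 1/1.02·[0.4000·30.9400 + 0.6000·0.0000] = 12.1333
Node u (S = 174): V_u = 1/1.02·[0.4000·100.9569 + 0.6000·48.7569] = 68.2714
Node d (S = 130.5): V_d = 1/1.02·[0.4000·48.7569 + 0.6000·12.1333] = 26.2576
Node 0 (S = 145): V_0 = 1/1.02·[0.4000·68.2714 + 0.6000·26.2576] = 42.2188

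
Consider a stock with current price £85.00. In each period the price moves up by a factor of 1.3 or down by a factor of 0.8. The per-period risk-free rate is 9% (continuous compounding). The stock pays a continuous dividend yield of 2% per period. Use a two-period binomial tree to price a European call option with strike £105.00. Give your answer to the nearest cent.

£9.59

Per-period risk-free factor R = e^0.09 = 1.0942; dividend-adjusted growth = e^(0.09−0.02) = 1.0725.
Risk-neutral probability p = (1.0725 − 0.8)/(1.3 − 0.8) = 0.2725/0.5000 = 0.5450
Terminal stock prices: S_uu = 143.7, S_ud = 88.4, S_dd = 54.4
Terminal payoffs (S − K): max(38.65, 0) = 38.65, max(-16.6, 0) = 0, max(-50.6, 0) = 0
Node u (S = 110.5): V_u = e^(−0.09)·[0.5450·38.6500 + 0.4550·0.0000] = 19.2519
Node d (S = 68): V_d = e^(−0.09)·[0.5450·0.0000 + 0.4550·0.0000] = 0.0000
Node 0 (S = 85): V_0 = e^(−0.09)·[0.5450·19.2519 + 0.4550·0.0000] = 9.5895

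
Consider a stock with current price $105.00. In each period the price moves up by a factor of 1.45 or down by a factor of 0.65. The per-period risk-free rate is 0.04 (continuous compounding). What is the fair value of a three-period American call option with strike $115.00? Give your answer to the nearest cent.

$30.46

Risk-neutral probability p = (e^0.04 − 0.65)/(1.45 − 0.65) = 0.3908/0.8000 = 0.4885
Terminal stock prices: S_uuu = 320.1, S_uud = 143.5, S_udd = 64.33, S_ddd = 28.84
Terminal payoffs (S − K): max(205.1, 0) = 205.1, max(28.5, 0) = 28.5, max(-50.67, 0) = 0, max(-86.16, 0) = 0
Node uu (S = 220.8): continuation = e^(−0.04)·[0.4885·205.1056 + 0.5115·28.4956] = 110.2717; exercise value = 105.7625 ≤ continuation, so V_uu = 110.2717
Node ud (S = 98.96): continuation = e^(−0.04)·[0.4885·28.4956 + 0.5115·0.0000] = 13.3747; exercise value = 0.0000 ≤ continuation, so V_ud = 13.3747
Node dd (S = 44.36): continuation = e^(−0.04)·[0.4885·0.0000 + 0.5115·0.0000] = 0.0000; exercise value = 0.0000 ≤ continuation, so V_dd = 0.0000
Node u (S = 152.2): continuation = e^(−0.04)·[0.4885·110.2717 + 0.5115·13.3747] = 58.3297; exercise value = 37.2500 ≤ continuation, so V_u = 58.3297
Node d (S = 68.25): continuation = e^(−0.04)·[0.4885·13.3747 + 0.5115·0.0000] = 6.2775; exercise value = 0.0000 ≤ continuation, so V_d = 6.2775
Node 0 (S = 105): continuation = e^(−0.04)·[0.4885·58.3297 + 0.5115·6.2775] = 30.4625; exercise value = 0.0000 ≤ continuation, so V_0 = 30.4625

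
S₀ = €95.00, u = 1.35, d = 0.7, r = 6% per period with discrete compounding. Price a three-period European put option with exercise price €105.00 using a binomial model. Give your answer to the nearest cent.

€17.11

Risk-neutral probability p = (1 + 0.06 − 0.7)/(1.35 − 0.7) = 0.3600/0.6500 = 0.5538
Terminal stock prices: S_uuu = 233.7, S_uud = 121.2, S_udd = 62.84, S_ddd = 32.58
Terminal payoffs (K − S): max(-128.7, 0) = 0, max(-16.2, 0) = 0, max(42.16, 0) = 42.16, max(72.42, 0) = 72.42
Node uu (S = 173.1): V_uu = 1/1.06·[0.5538·0.0000 + 0.4462·0.0000] = 0.0000
Node ud (S = 89.77): V_ud = 1/1.06·[0.5538·0.0000 + 0.4462·42.1575] = 17.7441
Node dd (S = 46.55): V_dd = 1/1.06·[0.5538·42.1575 + 0.4462·72.4150] = 52.5066
Node u (S = 128.2): V_u = 1/1.06·[0.5538·0.0000 + 0.4462·17.7441] = 7.4685
Node d (S = 66.5): V_d = 1/1.06·[0.5538·17.7441 + 0.4462·52.5066] = 31.3712
Node 0 (S = 95): V_0 = 1/1.06·[0.5538·7.4685 + 0.4462·31.3712] = 17.1064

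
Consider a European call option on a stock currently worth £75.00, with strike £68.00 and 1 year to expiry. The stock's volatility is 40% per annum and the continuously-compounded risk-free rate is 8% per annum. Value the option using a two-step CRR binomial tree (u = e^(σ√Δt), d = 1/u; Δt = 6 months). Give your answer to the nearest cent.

CRR parameters: u = e^(σ√Δt) = e^(0.4·√0.5) = 1.3269, d = 1/u = 0.7536
Per-period rate: rΔt = 0.08·0.5 = 0.04, so R = e^0.04 = 1.0408
Risk-neutral probability p = (e^0.04 − 0.7536)/(1.3269 − 0.7536) = 0.2872/0.5733 = 0.5009
Terminal stock prices: S_uu = 132, S_ud = 75, S_dd = 42.6
Terminal payoffs (S − K): max(64.05, 0) = 64.05, max(7, 0) = 7, max(-25.4, 0) = 0
Node u (S = 99.52): V_u = e^(−0.04)·[0.5009·64.0491 + 0.4991·7.0000] = 34.1836
Node d (S = 56.52): V_d = e^(−0.04)·[0.5009·7.0000 + 0.4991·0.0000] = 3.3691
Node 0 (S = 75): V_0 = e^(−0.04)·[0.5009·34.1836 + 0.4991·3.3691] = 18.0682

£18.07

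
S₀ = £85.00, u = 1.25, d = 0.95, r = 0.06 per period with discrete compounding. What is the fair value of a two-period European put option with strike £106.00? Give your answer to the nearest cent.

Risk-neutral probability p = (1 + 0.06 − 0.95)/(1.25 − 0.95) = 0.1100/0.3000 = 0.3667
Terminal stock prices: S_uu = 132.8, S_ud = 100.9, S_dd = 76.71
Terminal payoffs (K − S): max(-26.81, 0) = 0, max(5.062, 0) = 5.062, max(29.29, 0) = 29.29
Node u (S = 106.2): V_u = 1/1.06·[0.3667·0.0000 + 0.6333·5.0625] = 3.0248
Node d (S = 80.75): V_d = 1/1.06·[0.3667·5.0625 + 0.6333·29.2875] = 19.2500
Node 0 (S = 85): V_0 = 1/1.06·[0.3667·3.0248 + 0.6333·19.2500] = 12.5479

£12.55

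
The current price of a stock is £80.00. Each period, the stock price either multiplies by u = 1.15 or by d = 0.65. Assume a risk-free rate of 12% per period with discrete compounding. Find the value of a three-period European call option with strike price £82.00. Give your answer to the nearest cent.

Risk-neutral probability p = (1 + 0.12 − 0.65)/(1.15 − 0.65) = 0.4700/0.5000 = 0.9400
Terminal stock prices: S_uuu = 121.7, S_uud = 68.77, S_udd = 38.87, S_ddd = 21.97
Terminal payoffs (S − K): max(39.67, 0) = 39.67, max(-13.23, 0) = 0, max(-43.13, 0) = 0, max(-60.03, 0) = 0
Node uu (S = 105.8): V_uu = 1/1.12·[0.9400·39.6700 + 0.0600·0.0000] = 33.2945
Node ud (S = 59.8): V_ud = 1/1.12·[0.9400·0.0000 + 0.0600·0.0000] = 0.0000
Node dd (S = 33.8): V_dd = 1/1.12·[0.9400·0.0000 + 0.0600·0.0000] = 0.0000
Node u (S = 92): V_u = 1/1.12·[0.9400·33.2945 + 0.0600·0.0000] = 27.9436
Node d (S = 52): V_d = 1/1.12·[0.9400·0.0000 + 0.0600·0.0000] = 0.0000
Node 0 (S = 80): V_0 = 1/1.12·[0.9400·27.9436 + 0.0600·0.0000] = 23.4526

£23.45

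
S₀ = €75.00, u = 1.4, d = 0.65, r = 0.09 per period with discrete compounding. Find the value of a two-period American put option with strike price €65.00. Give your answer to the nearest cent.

Risk-neutral probability p = (1 + 0.09 − 0.65)/(1.4 − 0.65) = 0.4400/0.7500 = 0.5867
Terminal stock prices: S_uu = 147, S_ud = 68.25, S_dd = 31.69
Terminal payoffs (K − S): max(-82, 0) = 0, max(-3.25, 0) = 0, max(33.31, 0) = 33.31
Node u (S = 105): continuation = 1/1.09·[0.5867·0.0000 + 0.4133·0.0000] = 0.0000; exercise value = 0.0000 ≤ continuation, so V_u = 0.0000
Node d (S = 48.75): continuation = 1/1.09·[0.5867·0.0000 + 0.4133·33.3125] = 12.6323; exercise value = 16.2500 > continuation, so V_d = 16.2500 (exercise)
Node 0 (S = 75): continuation = 1/1.09·[0.5867·0.0000 + 0.4133·16.2500] = 6.1621; exercise value = 0.0000 ≤ continuation, so V_0 = 6.1621

€6.16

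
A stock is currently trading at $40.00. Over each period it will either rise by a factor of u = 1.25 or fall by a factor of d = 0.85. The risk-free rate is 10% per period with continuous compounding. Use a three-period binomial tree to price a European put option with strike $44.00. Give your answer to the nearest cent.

$2.15

Risk-neutral probability p = (e^0.1 − 0.85)/(1.25 − 0.85) = 0.2552/0.4000 = 0.6379
Terminal stock prices: S_uuu = 78.12, S_uud = 53.12, S_udd = 36.12, S_ddd = 24.56
Terminal payoffs (K − S): max(-34.12, 0) = 0, max(-9.125, 0) = 0, max(7.875, 0) = 7.875, max(19.44, 0) = 19.44
Node uu (S = 62.5): V_uu = e^(−0.1)·[0.6379·0.0000 + 0.3621·0.0000] = 0.0000
Node ud (S = 42.5): V_ud = e^(−0.1)·[0.6379·0.0000 + 0.3621·7.8750] = 2.5800
Node dd (S = 28.9): V_dd = e^(−0.1)·[0.6379·7.8750 + 0.3621·19.4350] = 10.9128
Node u (S = 50): V_u = e^(−0.1)·[0.6379·0.0000 + 0.3621·2.5800] = 0.8452
Node d (S = 34): V_d = e^(−0.1)·[0.6379·2.5800 + 0.3621·10.9128] = 5.0645
Node 0 (S = 40): V_0 = e^(−0.1)·[0.6379·0.8452 + 0.3621·5.0645] = 2.1471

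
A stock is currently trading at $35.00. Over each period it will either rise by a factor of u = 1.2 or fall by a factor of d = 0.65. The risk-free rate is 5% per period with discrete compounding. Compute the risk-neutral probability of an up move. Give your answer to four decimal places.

p = 0.7273

Risk-neutral probability p = (1 + 0.05 − 0.65)/(1.2 − 0.65) = 0.4000/0.5500 = 0.7273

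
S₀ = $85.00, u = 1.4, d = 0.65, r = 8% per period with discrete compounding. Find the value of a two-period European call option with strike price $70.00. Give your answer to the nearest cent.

Risk-neutral probability p = (1 + 0.08 − 0.65)/(1.4 − 0.65) = 0.4300/0.7500 = 0.5733
Terminal stock prices: S_uu = 166.6, S_ud = 77.35, S_dd = 35.91
Terminal payoffs (S − K): max(96.6, 0) = 96.6, max(7.35, 0) = 7.35, max(-34.09, 0) = 0
Node u (S = 119): V_u = 1/1.08·[0.5733·96.6000 + 0.4267·7.3500] = 54.1852
Node d (S = 55.25): V_d = 1/1.08·[0.5733·7.3500 + 0.4267·0.0000] = 3.9019
Node 0 (S = 85): V_0 = 1/1.08·[0.5733·54.1852 + 0.4267·3.9019] = 30.3064

$30.31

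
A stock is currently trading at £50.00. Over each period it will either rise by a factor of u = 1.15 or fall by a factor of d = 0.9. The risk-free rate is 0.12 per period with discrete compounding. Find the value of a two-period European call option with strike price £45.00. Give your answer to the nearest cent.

Risk-neutral probability p = (1 + 0.12 − 0.9)/(1.15 − 0.9) = 0.2200/0.2500 = 0.8800
Terminal stock prices: S_uu = 66.12, S_ud = 51.75, S_dd = 40.5
Terminal payoffs (S − K): max(21.12, 0) = 21.12, max(6.75, 0) = 6.75, max(-4.5, 0) = 0
Node u (S = 57.5): V_u = 1/1.12·[0.8800·21.1250 + 0.1200·6.7500] = 17.3214
Node d (S = 45): V_d = 1/1.12·[0.8800·6.7500 + 0.1200·0.0000] = 5.3036
Node 0 (S = 50): V_0 = 1/1.12·[0.8800·17.3214 + 0.1200·5.3036] = 14.1779

£14.18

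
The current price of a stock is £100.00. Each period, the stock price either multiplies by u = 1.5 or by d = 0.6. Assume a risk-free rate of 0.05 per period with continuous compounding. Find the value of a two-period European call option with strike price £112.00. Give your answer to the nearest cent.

£25.71

Risk-neutral probability p = (e^0.05 − 0.6)/(1.5 − 0.6) = 0.4513/0.9000 = 0.5014
Terminal stock prices: S_uu = 225, S_ud = 90, S_dd = 36
Terminal payoffs (S − K): max(113, 0) = 113, max(-22, 0) = 0, max(-76, 0) = 0
Node u (S = 150): V_u = e^(−0.05)·[0.5014·113.0000 + 0.4986·0.0000] = 53.8963
Node d (S = 60): V_d = e^(−0.05)·[0.5014·0.0000 + 0.4986·0.0000] = 0.0000
Node 0 (S = 100): V_0 = e^(−0.05)·[0.5014·53.8963 + 0.4986·0.0000] = 25.7063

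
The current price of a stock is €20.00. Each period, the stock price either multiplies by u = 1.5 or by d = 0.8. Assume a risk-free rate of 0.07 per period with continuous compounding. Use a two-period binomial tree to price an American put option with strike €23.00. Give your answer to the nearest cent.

Risk-neutral probability p = (e^0.07 − 0.8)/(1.5 − 0.8) = 0.2725/0.7000 = 0.3893
Terminal stock prices: S_uu = 45, S_ud = 24, S_dd = 12.8
Terminal payoffs (K − S): max(-22, 0) = 0, max(-1, 0) = 0, max(10.2, 0) = 10.2
Node u (S = 30): continuation = e^(−0.07)·[0.3893·0.0000 + 0.6107·0.0000] = 0.0000; exercise value = 0.0000 ≤ continuation, so V_u = 0.0000
Node d (S = 16): continuation = e^(−0.07)·[0.3893·0.0000 + 0.6107·10.2000] = 5.8080; exercise value = 7.0000 > continuation, so V_d = 7.0000 (exercise)
Node 0 (S = 20): continuation = e^(−0.07)·[0.3893·0.0000 + 0.6107·7.0000] = 3.9859; exercise value = 3.0000 ≤ continuation, so V_0 = 3.9859

€3.99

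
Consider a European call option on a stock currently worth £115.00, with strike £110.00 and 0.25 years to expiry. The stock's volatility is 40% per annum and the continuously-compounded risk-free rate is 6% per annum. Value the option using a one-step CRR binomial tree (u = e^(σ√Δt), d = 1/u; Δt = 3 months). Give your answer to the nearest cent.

£14.63

CRR parameters: u = e^(σ√Δt) = e^(0.4·√0.25) = 1.2214, d = 1/u = 0.8187
Per-period rate: rΔt = 0.06·0.25 = 0.015, so R = e^0.015 = 1.0151
Risk-neutral probability p = (e^0.015 − 0.8187)/(1.2214 − 0.8187) = 0.1964/0.4027 = 0.4877
Terminal stock prices: S_u = 140.5, S_d = 94.15
Terminal payoffs (S − K): max(30.46, 0) = 30.46, max(-15.85, 0) = 0
Node 0 (S = 115): V_0 = e^(−0.015)·[0.4877·30.4613 + 0.5123·0.0000] = 14.6347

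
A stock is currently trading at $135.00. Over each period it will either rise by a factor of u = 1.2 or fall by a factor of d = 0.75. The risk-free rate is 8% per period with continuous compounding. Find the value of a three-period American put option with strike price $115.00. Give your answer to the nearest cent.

$4.23

Risk-neutral probability p = (e^0.08 − 0.75)/(1.2 − 0.75) = 0.3333/0.4500 = 0.7406
Terminal stock prices: S_uuu = 233.3, S_uud = 145.8, S_udd = 91.12, S_ddd = 56.95
Terminal payoffs (K − S): max(-118.3, 0) = 0, max(-30.8, 0) = 0, max(23.88, 0) = 23.88, max(58.05, 0) = 58.05
Node uu (S = 194.4): continuation = e^(−0.08)·[0.7406·0.0000 + 0.2594·0.0000] = 0.0000; exercise value = 0.0000 ≤ continuation, so V_uu = 0.0000
Node ud (S = 121.5): continuation = e^(−0.08)·[0.7406·0.0000 + 0.2594·23.8750] = 5.7162; exercise value = 0.0000 ≤ continuation, so V_ud = 5.7162
Node dd (S = 75.94): continuation = e^(−0.08)·[0.7406·23.8750 + 0.2594·58.0469] = 30.2209; exercise value = 39.0625 > continuation, so V_dd = 39.0625 (exercise)
Node u (S = 162): continuation = e^(−0.08)·[0.7406·0.0000 + 0.2594·5.7162] = 1.3686; exercise value = 0.0000 ≤ continuation, so V_u = 1.3686
Node d (S = 101.2): continuation = e^(−0.08)·[0.7406·5.7162 + 0.2594·39.0625] = 13.2605; exercise value = 13.7500 > continuation, so V_d = 13.7500 (exercise)
Node 0 (S = 135): continuation = e^(−0.08)·[0.7406·1.3686 + 0.2594·13.7500] = 4.2277; exercise value = 0.0000 ≤ continuation, so V_0 = 4.2277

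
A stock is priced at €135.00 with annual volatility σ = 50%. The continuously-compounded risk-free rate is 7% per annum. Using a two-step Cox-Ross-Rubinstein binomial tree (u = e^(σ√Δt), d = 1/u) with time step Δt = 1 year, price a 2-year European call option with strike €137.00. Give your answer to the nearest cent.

€39.97

CRR parameters: u = e^(σ√Δt) = e^(0.5·√1) = 1.6487, d = 1/u = 0.6065
Per-period rate: rΔt = 0.07·1 = 0.07, so R = e^0.07 = 1.0725
Risk-neutral probability p = (e^0.07 − 0.6065)/(1.6487 − 0.6065) = 0.4660/1.0422 = 0.4471
Terminal stock prices: S_uu = 367, S_ud = 135, S_dd = 49.66
Terminal payoffs (S − K): max(230, 0) = 230, max(-2, 0) = 0, max(-87.34, 0) = 0
Node u (S = 222.6): V_u = e^(−0.07)·[0.4471·229.9680 + 0.5529·0.0000] = 95.8704
Node d (S = 81.88): V_d = e^(−0.07)·[0.4471·0.0000 + 0.5529·0.0000] = 0.0000
Node 0 (S = 135): V_0 = e^(−0.07)·[0.4471·95.8704 + 0.5529·0.0000] = 39.9670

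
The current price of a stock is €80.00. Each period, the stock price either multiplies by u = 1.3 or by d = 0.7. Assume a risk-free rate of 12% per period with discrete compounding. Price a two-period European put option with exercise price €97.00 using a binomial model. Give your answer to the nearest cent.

Risk-neutral probability p = (1 + 0.12 − 0.7)/(1.3 − 0.7) = 0.4200/0.6000 = 0.7000
Terminal stock prices: S_uu = 135.2, S_ud = 72.8, S_dd = 39.2
Terminal payoffs (K − S): max(-38.2, 0) = 0, max(24.2, 0) = 24.2, max(57.8, 0) = 57.8
Node u (S = 104): V_u = 1/1.12·[0.7000·0.0000 + 0.3000·24.2000] = 6.4821
Node d (S = 56): V_d = 1/1.12·[0.7000·24.2000 + 0.3000·57.8000] = 30.6071
Node 0 (S = 80): V_0 = 1/1.12·[0.7000·6.4821 + 0.3000·30.6071] = 12.2497

€12.25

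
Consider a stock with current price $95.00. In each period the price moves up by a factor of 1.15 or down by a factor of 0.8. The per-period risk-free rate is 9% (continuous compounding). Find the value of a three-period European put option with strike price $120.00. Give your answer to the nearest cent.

$7.70

Risk-neutral probability p = (e^0.09 − 0.8)/(1.15 − 0.8) = 0.2942/0.3500 = 0.8405
Terminal stock prices: S_uuu = 144.5, S_uud = 100.5, S_udd = 69.92, S_ddd = 48.64
Terminal payoffs (K − S): max(-24.48, 0) = 0, max(19.49, 0) = 19.49, max(50.08, 0) = 50.08, max(71.36, 0) = 71.36
Node uu (S = 125.6): V_uu = e^(−0.09)·[0.8405·0.0000 + 0.1595·19.4900] = 2.8411
Node ud (S = 87.4): V_ud = e^(−0.09)·[0.8405·19.4900 + 0.1595·50.0800] = 22.2717
Node dd (S = 60.8): V_dd = e^(−0.09)·[0.8405·50.0800 + 0.1595·71.3600] = 48.8717
Node u (S = 109.2): V_u = e^(−0.09)·[0.8405·2.8411 + 0.1595·22.2717] = 5.4291
Node d (S = 76): V_d = e^(−0.09)·[0.8405·22.2717 + 0.1595·48.8717] = 24.2324
Node 0 (S = 95): V_0 = e^(−0.09)·[0.8405·5.4291 + 0.1595·24.2324] = 7.7028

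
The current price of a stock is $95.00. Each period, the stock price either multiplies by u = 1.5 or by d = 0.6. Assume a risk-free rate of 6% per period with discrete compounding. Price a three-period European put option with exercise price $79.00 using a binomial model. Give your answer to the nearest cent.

Risk-neutral probability p = (1 + 0.06 − 0.6)/(1.5 − 0.6) = 0.4600/0.9000 = 0.5111
Terminal stock prices: S_uuu = 320.6, S_uud = 128.2, S_udd = 51.3, S_ddd = 20.52
Terminal payoffs (K − S): max(-241.6, 0) = 0, max(-49.25, 0) = 0, max(27.7, 0) = 27.7, max(58.48, 0) = 58.48
Node uu (S = 213.8): V_uu = 1/1.06·[0.5111·0.0000 + 0.4889·0.0000] = 0.0000
Node ud (S = 85.5): V_ud = 1/1.06·[0.5111·0.0000 + 0.4889·27.7000] = 12.7757
Node dd (S = 34.2): V_dd = 1/1.06·[0.5111·27.7000 + 0.4889·58.4800] = 40.3283
Node u (S = 142.5): V_u = 1/1.06·[0.5111·0.0000 + 0.4889·12.7757] = 5.8923
Node d (S = 57): V_d = 1/1.06·[0.5111·12.7757 + 0.4889·40.3283] = 24.7602
Node 0 (S = 95): V_0 = 1/1.06·[0.5111·5.8923 + 0.4889·24.7602] = 14.2610

$14.26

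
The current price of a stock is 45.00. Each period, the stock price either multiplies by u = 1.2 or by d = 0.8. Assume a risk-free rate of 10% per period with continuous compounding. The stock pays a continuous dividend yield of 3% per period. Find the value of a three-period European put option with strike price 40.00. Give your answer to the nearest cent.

Per-period risk-free factor R = e^0.1 = 1.1052; dividend-adjusted growth = e^(0.1−0.03) = 1.0725.
Risk-neutral probability p = (1.0725 − 0.8)/(1.2 − 0.8) = 0.2725/0.4000 = 0.6813
Terminal stock prices: S_uuu = 77.76, S_uud = 51.84, S_udd = 34.56, S_ddd = 23.04
Terminal payoffs (K − S): max(-37.76, 0) = 0, max(-11.84, 0) = 0, max(5.44, 0) = 5.44, max(16.96, 0) = 16.96
Node uu (S = 64.8): V_uu = e^(−0.1)·[0.6813·0.0000 + 0.3187·0.0000] = 0.0000
Node ud (S = 43.2): V_ud = e^(−0.1)·[0.6813·0.0000 + 0.3187·5.4400] = 1.5689
Node dd (S = 28.8): V_dd = e^(−0.1)·[0.6813·5.4400 + 0.3187·16.9600] = 8.2447
Node u (S = 54): V_u = e^(−0.1)·[0.6813·0.0000 + 0.3187·1.5689] = 0.4525
Node d (S = 36): V_d = e^(−0.1)·[0.6813·1.5689 + 0.3187·8.2447] = 3.3449
Node 0 (S = 45): V_0 = e^(−0.1)·[0.6813·0.4525 + 0.3187·3.3449] = 1.2436

1.24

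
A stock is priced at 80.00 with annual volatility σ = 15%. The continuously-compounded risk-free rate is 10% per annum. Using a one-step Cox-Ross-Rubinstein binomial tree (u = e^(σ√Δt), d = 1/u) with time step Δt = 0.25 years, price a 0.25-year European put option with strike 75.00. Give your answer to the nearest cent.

0.27

CRR parameters: u = e^(σ√Δt) = e^(0.15·√0.25) = 1.0779, d = 1/u = 0.9277
Per-period rate: rΔt = 0.1·0.25 = 0.025, so R = e^0.025 = 1.0253
Risk-neutral probability p = (e^0.025 − 0.9277)/(1.0779 − 0.9277) = 0.0976/0.1501 = 0.6499
Terminal stock prices: S_u = 86.23, S_d = 74.22
Terminal payoffs (K − S): max(-11.23, 0) = 0, max(0.7805, 0) = 0.7805
Node 0 (S = 80): V_0 = e^(−0.025)·[0.6499·0.0000 + 0.3501·0.7805] = 0.2665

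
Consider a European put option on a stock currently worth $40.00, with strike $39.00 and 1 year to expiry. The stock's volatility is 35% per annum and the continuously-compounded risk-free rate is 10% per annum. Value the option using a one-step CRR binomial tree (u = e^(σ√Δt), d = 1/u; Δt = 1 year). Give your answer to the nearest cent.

CRR parameters: u = e^(σ√Δt) = e^(0.35·√1) = 1.4191, d = 1/u = 0.7047
Per-period rate: rΔt = 0.1·1 = 0.1, so R = e^0.1 = 1.1052
Risk-neutral probability p = (e^0.1 − 0.7047)/(1.4191 − 0.7047) = 0.4005/0.7144 = 0.5606
Terminal stock prices: S_u = 56.76, S_d = 28.19
Terminal payoffs (K − S): max(-17.76, 0) = 0, max(10.81, 0) = 10.81
Node 0 (S = 40): V_0 = e^(−0.1)·[0.5606·0.0000 + 0.4394·10.8125] = 4.2989

$4.30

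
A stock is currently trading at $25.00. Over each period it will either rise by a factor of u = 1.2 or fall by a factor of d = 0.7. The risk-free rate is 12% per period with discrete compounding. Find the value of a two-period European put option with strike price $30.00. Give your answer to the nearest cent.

$2.29

Risk-neutral probability p = (1 + 0.12 − 0.7)/(1.2 − 0.7) = 0.4200/0.5000 = 0.8400
Terminal stock prices: S_uu = 36, S_ud = 21, S_dd = 12.25
Terminal payoffs (K − S): max(-6, 0) = 0, max(9, 0) = 9, max(17.75, 0) = 17.75
Node u (S = 30): V_u = 1/1.12·[0.8400·0.0000 + 0.1600·9.0000] = 1.2857
Node d (S = 17.5): V_d = 1/1.12·[0.8400·9.0000 + 0.1600·17.7500] = 9.2857
Node 0 (S = 25): V_0 = 1/1.12·[0.8400·1.2857 + 0.1600·9.2857] = 2.2908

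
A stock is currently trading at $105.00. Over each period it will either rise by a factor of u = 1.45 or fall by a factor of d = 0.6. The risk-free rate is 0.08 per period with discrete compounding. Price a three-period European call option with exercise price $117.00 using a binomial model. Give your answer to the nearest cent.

$34.14

Risk-neutral probability p = (1 + 0.08 − 0.6)/(1.45 − 0.6) = 0.4800/0.8500 = 0.5647
Terminal stock prices: S_uuu = 320.1, S_uud = 132.5, S_udd = 54.81, S_ddd = 22.68
Terminal payoffs (S − K): max(203.1, 0) = 203.1, max(15.46, 0) = 15.46, max(-62.19, 0) = 0, max(-94.32, 0) = 0
Node uu (S = 220.8): V_uu = 1/1.08·[0.5647·203.1056 + 0.4353·15.4575] = 112.4292
Node ud (S = 91.35): V_ud = 1/1.08·[0.5647·15.4575 + 0.4353·0.0000] = 8.0824
Node dd (S = 37.8): V_dd = 1/1.08·[0.5647·0.0000 + 0.4353·0.0000] = 0.0000
Node u (S = 152.2): V_u = 1/1.08·[0.5647·112.4292 + 0.4353·8.0824] = 62.0441
Node d (S = 63): V_d = 1/1.08·[0.5647·8.0824 + 0.4353·0.0000] = 4.2261
Node 0 (S = 105): V_0 = 1/1.08·[0.5647·62.0441 + 0.4353·4.2261] = 34.1447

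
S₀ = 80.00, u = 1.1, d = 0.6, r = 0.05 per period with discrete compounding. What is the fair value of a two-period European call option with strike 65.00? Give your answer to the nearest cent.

Risk-neutral probability p = (1 + 0.05 − 0.6)/(1.1 − 0.6) = 0.4500/0.5000 = 0.9000
Terminal stock prices: S_uu = 96.8, S_ud = 52.8, S_dd = 28.8
Terminal payoffs (S − K): max(31.8, 0) = 31.8, max(-12.2, 0) = 0, max(-36.2, 0) = 0
Node u (S = 88): V_u = 1/1.05·[0.9000·31.8000 + 0.1000·0.0000] = 27.2571
Node d (S = 48): V_d = 1/1.05·[0.9000·0.0000 + 0.1000·0.0000] = 0.0000
Node 0 (S = 80): V_0 = 1/1.05·[0.9000·27.2571 + 0.1000·0.0000] = 23.3633

23.36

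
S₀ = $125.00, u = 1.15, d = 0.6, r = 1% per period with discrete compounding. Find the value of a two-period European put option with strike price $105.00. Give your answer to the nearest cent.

$10.79

Risk-neutral probability p = (1 + 0.01 − 0.6)/(1.15 − 0.6) = 0.4100/0.5500 = 0.7455
Terminal stock prices: S_uu = 165.3, S_ud = 86.25, S_dd = 45
Terminal payoffs (K − S): max(-60.31, 0) = 0, max(18.75, 0) = 18.75, max(60, 0) = 60
Node u (S = 143.8): V_u = 1/1.01·[0.7455·0.0000 + 0.2545·18.7500] = 4.7255
Node d (S = 75): V_d = 1/1.01·[0.7455·18.7500 + 0.2545·60.0000] = 28.9604
Node 0 (S = 125): V_0 = 1/1.01·[0.7455·4.7255 + 0.2545·28.9604] = 10.7865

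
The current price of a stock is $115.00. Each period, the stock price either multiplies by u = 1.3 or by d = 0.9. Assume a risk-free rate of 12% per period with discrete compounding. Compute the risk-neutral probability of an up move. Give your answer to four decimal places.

p = 0.5500

Risk-neutral probability p = (1 + 0.12 − 0.9)/(1.3 − 0.9) = 0.2200/0.4000 = 0.5500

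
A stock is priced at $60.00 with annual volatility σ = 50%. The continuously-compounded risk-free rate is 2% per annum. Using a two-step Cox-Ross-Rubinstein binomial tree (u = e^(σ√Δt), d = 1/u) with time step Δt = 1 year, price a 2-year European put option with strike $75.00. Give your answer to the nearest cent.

$25.39

CRR parameters: u = e^(σ√Δt) = e^(0.5·√1) = 1.6487, d = 1/u = 0.6065
Per-period rate: rΔt = 0.02·1 = 0.02, so R = e^0.02 = 1.0202
Risk-neutral probability p = (e^0.02 − 0.6065)/(1.6487 − 0.6065) = 0.4137/1.0422 = 0.3969
Terminal stock prices: S_uu = 163.1, S_ud = 60, S_dd = 22.07
Terminal payoffs (K − S): max(-88.1, 0) = 0, max(15, 0) = 15, max(52.93, 0) = 52.93
Node u (S = 98.92): V_u = e^(−0.02)·[0.3969·0.0000 + 0.6031·15.0000] = 8.8670
Node d (S = 36.39): V_d = e^(−0.02)·[0.3969·15.0000 + 0.6031·52.9272] = 37.1231
Node 0 (S = 60): V_0 = e^(−0.02)·[0.3969·8.8670 + 0.6031·37.1231] = 25.3945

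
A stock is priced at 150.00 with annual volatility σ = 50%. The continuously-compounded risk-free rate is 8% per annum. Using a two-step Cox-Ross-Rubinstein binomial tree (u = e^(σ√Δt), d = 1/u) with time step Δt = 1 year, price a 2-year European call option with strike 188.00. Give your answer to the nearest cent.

CRR parameters: u = e^(σ√Δt) = e^(0.5·√1) = 1.6487, d = 1/u = 0.6065
Per-period rate: rΔt = 0.08·1 = 0.08, so R = e^0.08 = 1.0833
Risk-neutral probability p = (e^0.08 − 0.6065)/(1.6487 − 0.6065) = 0.4768/1.0422 = 0.4575
Terminal stock prices: S_uu = 407.7, S_ud = 150, S_dd = 55.18
Terminal payoffs (S − K): max(219.7, 0) = 219.7, max(-38, 0) = 0, max(-132.8, 0) = 0
Node u (S = 247.3): V_u = e^(−0.08)·[0.4575·219.7423 + 0.5425·0.0000] = 92.7939
Node d (S = 90.98): V_d = e^(−0.08)·[0.4575·0.0000 + 0.5425·0.0000] = 0.0000
Node 0 (S = 150): V_0 = e^(−0.08)·[0.4575·92.7939 + 0.5425·0.0000] = 39.1855

39.19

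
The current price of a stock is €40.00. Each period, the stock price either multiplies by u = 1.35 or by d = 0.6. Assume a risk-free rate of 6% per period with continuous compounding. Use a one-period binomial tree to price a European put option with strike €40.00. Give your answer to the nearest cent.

€5.79

Risk-neutral probability p = (e^0.06 − 0.6)/(1.35 − 0.6) = 0.4618/0.7500 = 0.6158
Terminal stock prices: S_u = 54, S_d = 24
Terminal payoffs (K − S): max(-14, 0) = 0, max(16, 0) = 16
Node 0 (S = 40): V_0 = e^(−0.06)·[0.6158·0.0000 + 0.3842·16.0000] = 5.7895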